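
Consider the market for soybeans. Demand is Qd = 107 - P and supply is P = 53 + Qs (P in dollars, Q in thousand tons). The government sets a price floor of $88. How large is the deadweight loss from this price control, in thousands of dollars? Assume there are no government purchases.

Rearranging supply gives Qs = P - 53. Setting quantity demanded equal to quantity supplied, 107 - P = P - 53, gives P* = 80 and Q* = 27.
The floor of 88 is above the equilibrium price 80, so it binds.
At P = 88: Qd = 107 - 88 = 19 and Qs = 88 - 53 = 35.
Quantity traded falls to 19. At Q = 19 the demand price is 107 - 19 = 88 and the supply price is 53 + 19 = 72.
Deadweight loss = ½ · (88 - 72) · (27 - 19) = ½ · 16 · 8 = 64.

64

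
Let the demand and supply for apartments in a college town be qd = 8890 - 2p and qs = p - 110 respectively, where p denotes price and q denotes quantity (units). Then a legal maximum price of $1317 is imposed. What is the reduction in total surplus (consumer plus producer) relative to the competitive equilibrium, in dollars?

Without the control the market clears where 8890 - 2p = p - 110, i.e. p* = 3000 and q* = 2890.
Because the ceiling (1317) lies below the market-clearing price, it is binding.
At p = 1317: qd = 8890 - 2·1317 = 6256 and qs = 1317 - 110 = 1207.
Quantity traded falls to 1207. At q = 1207 the demand price is (8890 - 1207)/2 = 3841.5 and the supply price is 110 + 1207 = 1317.
Deadweight loss = ½ · (3841.5 - 1317) · (2890 - 1207) = ½ · 2524.5 · 1683 = 2124366.75.

2124366.75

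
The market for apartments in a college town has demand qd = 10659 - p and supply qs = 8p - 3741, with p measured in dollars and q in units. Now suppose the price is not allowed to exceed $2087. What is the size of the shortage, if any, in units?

Equilibrium: 10659 - p = 8p - 3741, so 14400 = 9p and p* = 1600, q* = 9059.
Since 2087 is above p* = 1600, the ceiling does not bind and the free-market outcome prevails.
Since the control does not bind, there is no shortage.

0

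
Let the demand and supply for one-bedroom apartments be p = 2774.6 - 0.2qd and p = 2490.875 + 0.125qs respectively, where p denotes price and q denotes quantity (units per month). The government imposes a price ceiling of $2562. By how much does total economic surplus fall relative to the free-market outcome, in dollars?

Rearranging demand gives qd = 13873 - 5p; rearranging supply gives qs = 8p - 19927. Without the control the market clears where 13873 - 5p = 8p - 19927, i.e. p* = 2600 and q* = 873.
The ceiling of 2562 is below the equilibrium price 2600, so it binds.
At p = 2562: qd = 13873 - 5·2562 = 1063 and qs = 8·2562 - 19927 = 569.
Quantity traded falls to 569. At q = 569 the demand price is (13873 - 569)/5 = 2660.8 and the supply price is (19927 + 569)/8 = 2562.
Deadweight loss = ½ · (2660.8 - 2562) · (873 - 569) = ½ · 98.8 · 304 = 15017.6.

15017.6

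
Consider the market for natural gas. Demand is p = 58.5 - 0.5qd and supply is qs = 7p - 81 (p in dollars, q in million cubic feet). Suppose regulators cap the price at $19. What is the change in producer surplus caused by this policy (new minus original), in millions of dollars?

Rearranging demand gives qd = 117 - 2p. Setting quantity demanded equal to quantity supplied, 117 - 2p = 7p - 81, gives p* = 22 and q* = 73.
Because the ceiling (19) lies below the market-clearing price, it is binding.
At p = 19: qd = 117 - 2·19 = 79 and qs = 7·19 - 81 = 52.
Producer surplus without the control is ½ · (22 - 81/7) · 73 = 5329/14.
With the ceiling, producers sell 52 units at 19, so PS = ½ · (19 - 81/7) · 52 = 1352/7.
Change in producer surplus = 1352/7 - 5329/14 = -187.5.

-187.5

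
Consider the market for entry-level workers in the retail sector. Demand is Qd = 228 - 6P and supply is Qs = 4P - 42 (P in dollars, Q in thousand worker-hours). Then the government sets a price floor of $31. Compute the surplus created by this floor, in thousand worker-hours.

In a free market, 228 - 6P = 4P - 42 gives the equilibrium P* = 27, Q* = 66.
Since 31 > 27, the floor is binding.
At P = 31: Qd = 228 - 6·31 = 42 and Qs = 4·31 - 42 = 82.
Surplus = Qs - Qd = 82 - 42 = 40.

40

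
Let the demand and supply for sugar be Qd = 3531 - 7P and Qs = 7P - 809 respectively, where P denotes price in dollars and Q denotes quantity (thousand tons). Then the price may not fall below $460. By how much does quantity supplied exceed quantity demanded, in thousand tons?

In a free market, 3531 - 7P = 7P - 809 gives the equilibrium P* = 310, Q* = 1361.
The floor of 460 is above the equilibrium price 310, so it binds.
At P = 460: Qd = 3531 - 7·460 = 311 and Qs = 7·460 - 809 = 2411.
Surplus = Qs - Qd = 2411 - 311 = 2100.

2100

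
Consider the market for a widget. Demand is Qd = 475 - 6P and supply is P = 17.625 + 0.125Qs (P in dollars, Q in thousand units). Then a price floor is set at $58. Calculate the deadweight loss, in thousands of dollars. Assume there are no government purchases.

Rearranging supply gives Qs = 8P - 141. Without the control the market clears where 475 - 6P = 8P - 141, i.e. P* = 44 and Q* = 211.
Because the floor (58) lies above the market-clearing price, it is binding.
At P = 58: Qd = 475 - 6·58 = 127 and Qs = 8·58 - 141 = 323.
Quantity traded falls to 127. At Q = 127 the demand price is (475 - 127)/6 = 58 and the supply price is (141 + 127)/8 = 33.5.
Deadweight loss = ½ · (58 - 33.5) · (211 - 127) = ½ · 24.5 · 84 = 1029.

1029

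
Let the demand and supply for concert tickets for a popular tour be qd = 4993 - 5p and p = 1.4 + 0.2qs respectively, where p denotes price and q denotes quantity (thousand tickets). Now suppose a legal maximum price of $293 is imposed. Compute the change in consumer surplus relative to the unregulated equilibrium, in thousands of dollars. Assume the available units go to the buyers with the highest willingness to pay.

Rearranging supply gives qs = 5p - 7. In a free market, 4993 - 5p = 5p - 7 gives the equilibrium p* = 500, q* = 2493.
Since 293 < 500, the ceiling is binding.
At p = 293: qd = 4993 - 5·293 = 3528 and qs = 5·293 - 7 = 1458.
Consumer surplus without the control is ½ · (998.6 - 500) · 2493 = 621504.9.
With the ceiling, 1458 units are sold at 293 (assume they go to the highest-value buyers). The demand price at q = 1458 is 707, so CS = ½ · [(998.6 - 293) + (707 - 293)] · 1458 = 816188.4.
Change in consumer surplus = 816188.4 - 621504.9 = 194683.5.

194683.5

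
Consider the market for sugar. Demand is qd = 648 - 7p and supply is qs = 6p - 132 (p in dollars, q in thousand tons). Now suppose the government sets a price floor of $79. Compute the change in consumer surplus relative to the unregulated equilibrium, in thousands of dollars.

-3068.5

Without the control the market clears where 648 - 7p = 6p - 132, i.e. p* = 60 and q* = 228.
The floor of 79 is above the equilibrium price 60, so it binds.
At p = 79: qd = 648 - 7·79 = 95 and qs = 6·79 - 132 = 342.
Consumer surplus without the control is ½ · (648/7 - 60) · 228 = 25992/7.
With the floor, consumers buy 95 units at 79, so CS = ½ · (648/7 - 79) · 95 = 9025/14.
Change in consumer surplus = 9025/14 - 25992/7 = -3068.5.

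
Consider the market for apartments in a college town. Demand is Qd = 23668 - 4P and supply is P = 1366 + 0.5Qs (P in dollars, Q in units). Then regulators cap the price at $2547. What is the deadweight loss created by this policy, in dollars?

Rearranging supply gives Qs = 2P - 2732. In a free market, 23668 - 4P = 2P - 2732 gives the equilibrium P* = 4400, Q* = 6068.
The ceiling of 2547 is below the equilibrium price 4400, so it binds.
At P = 2547: Qd = 23668 - 4·2547 = 13480 and Qs = 2·2547 - 2732 = 2362.
Quantity traded falls to 2362. At Q = 2362 the demand price is (23668 - 2362)/4 = 5326.5 and the supply price is (2732 + 2362)/2 = 2547.
Deadweight loss = ½ · (5326.5 - 2547) · (6068 - 2362) = ½ · 2779.5 · 3706 = 5150413.5.

5150413.5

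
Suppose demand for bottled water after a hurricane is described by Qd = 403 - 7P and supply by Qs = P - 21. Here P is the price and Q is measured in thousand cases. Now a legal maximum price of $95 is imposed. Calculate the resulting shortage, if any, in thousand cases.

0

Setting quantity demanded equal to quantity supplied, 403 - 7P = P - 21, gives P* = 53 and Q* = 32.
Since 95 is above P* = 53, the ceiling does not bind and the free-market outcome prevails.
Since the control does not bind, there is no shortage.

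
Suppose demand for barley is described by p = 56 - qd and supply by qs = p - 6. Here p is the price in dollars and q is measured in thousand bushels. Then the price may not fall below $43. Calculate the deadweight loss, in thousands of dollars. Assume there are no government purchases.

144

Rearranging demand gives qd = 56 - p. Setting quantity demanded equal to quantity supplied, 56 - p = p - 6, gives p* = 31 and q* = 25.
Because the floor (43) lies above the market-clearing price, it is binding.
At p = 43: qd = 56 - 43 = 13 and qs = 43 - 6 = 37.
Quantity traded falls to 13. At q = 13 the demand price is 56 - 13 = 43 and the supply price is 6 + 13 = 19.
Deadweight loss = ½ · (43 - 19) · (25 - 13) = ½ · 24 · 12 = 144.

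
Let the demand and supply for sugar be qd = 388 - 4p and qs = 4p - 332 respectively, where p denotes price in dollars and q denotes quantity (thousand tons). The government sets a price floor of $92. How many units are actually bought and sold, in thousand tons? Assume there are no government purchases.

20

Equilibrium: 388 - 4p = 4p - 332, so 720 = 8p and p* = 90, q* = 28.
The floor of 92 is above the equilibrium price 90, so it binds.
At p = 92: qd = 388 - 4·92 = 20 and qs = 4·92 - 332 = 36.
The quantity actually transacted is the short side, demand: 20.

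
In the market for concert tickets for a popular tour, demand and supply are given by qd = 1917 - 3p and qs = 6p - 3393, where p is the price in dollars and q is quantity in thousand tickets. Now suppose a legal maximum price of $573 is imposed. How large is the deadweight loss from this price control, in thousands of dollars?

Setting quantity demanded equal to quantity supplied, 1917 - 3p = 6p - 3393, gives p* = 590 and q* = 147.
Since 573 < 590, the ceiling is binding.
At p = 573: qd = 1917 - 3·573 = 198 and qs = 6·573 - 3393 = 45.
Quantity traded falls to 45. At q = 45 the demand price is (1917 - 45)/3 = 624 and the supply price is (3393 + 45)/6 = 573.
Deadweight loss = ½ · (624 - 573) · (147 - 45) = ½ · 51 · 102 = 2601.

2601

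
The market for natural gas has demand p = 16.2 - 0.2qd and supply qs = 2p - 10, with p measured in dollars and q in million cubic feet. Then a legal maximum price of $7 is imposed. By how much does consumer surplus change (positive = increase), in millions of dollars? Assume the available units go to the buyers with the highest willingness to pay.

9.6

Rearranging demand gives qd = 81 - 5p. Equilibrium: 81 - 5p = 2p - 10, so 91 = 7p and p* = 13, q* = 16.
Since 7 < 13, the ceiling is binding.
At p = 7: qd = 81 - 5·7 = 46 and qs = 2·7 - 10 = 4.
Consumer surplus without the control is ½ · (16.2 - 13) · 16 = 25.6.
With the ceiling, 4 units are sold at 7 (assume they go to the highest-value buyers). The demand price at q = 4 is 15.4, so CS = ½ · [(16.2 - 7) + (15.4 - 7)] · 4 = 35.2.
Change in consumer surplus = 35.2 - 25.6 = 9.6.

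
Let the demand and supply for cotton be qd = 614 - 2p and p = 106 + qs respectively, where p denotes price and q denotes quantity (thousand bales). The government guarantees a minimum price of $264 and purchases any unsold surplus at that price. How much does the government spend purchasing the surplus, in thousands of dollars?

Rearranging supply gives qs = p - 106. Setting quantity demanded equal to quantity supplied, 614 - 2p = p - 106, gives p* = 240 and q* = 134.
Because the floor (264) lies above the market-clearing price, it is binding.
At p = 264: qd = 614 - 2·264 = 86 and qs = 264 - 106 = 158.
Surplus = qs - qd = 72.
Government expenditure = surplus × support price = 72 × 264 = 19008.

19008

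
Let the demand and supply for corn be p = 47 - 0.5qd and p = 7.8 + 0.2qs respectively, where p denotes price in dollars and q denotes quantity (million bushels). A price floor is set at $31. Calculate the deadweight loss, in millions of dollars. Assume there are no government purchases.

201.6

Rearranging demand gives qd = 94 - 2p; rearranging supply gives qs = 5p - 39. In a free market, 94 - 2p = 5p - 39 gives the equilibrium p* = 19, q* = 56.
The floor of 31 is above the equilibrium price 19, so it binds.
At p = 31: qd = 94 - 2·31 = 32 and qs = 5·31 - 39 = 116.
Quantity traded falls to 32. At q = 32 the demand price is (94 - 32)/2 = 31 and the supply price is (39 + 32)/5 = 14.2.
Deadweight loss = ½ · (31 - 14.2) · (56 - 32) = ½ · 16.8 · 24 = 201.6.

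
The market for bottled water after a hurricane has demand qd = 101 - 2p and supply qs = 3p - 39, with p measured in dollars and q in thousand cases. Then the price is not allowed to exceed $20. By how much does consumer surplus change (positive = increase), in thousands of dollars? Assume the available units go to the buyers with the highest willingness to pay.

24

Without the control the market clears where 101 - 2p = 3p - 39, i.e. p* = 28 and q* = 45.
The ceiling of 20 is below the equilibrium price 28, so it binds.
At p = 20: qd = 101 - 2·20 = 61 and qs = 3·20 - 39 = 21.
Consumer surplus without the control is ½ · (50.5 - 28) · 45 = 506.25.
With the ceiling, 21 units are sold at 20 (assume they go to the highest-value buyers). The demand price at q = 21 is 40, so CS = ½ · [(50.5 - 20) + (40 - 20)] · 21 = 530.25.
Change in consumer surplus = 530.25 - 506.25 = 24.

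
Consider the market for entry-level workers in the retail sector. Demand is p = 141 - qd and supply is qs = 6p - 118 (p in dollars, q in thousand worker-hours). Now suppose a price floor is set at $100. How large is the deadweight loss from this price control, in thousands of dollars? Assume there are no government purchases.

2315.25

Rearranging demand gives qd = 141 - p. Setting quantity demanded equal to quantity supplied, 141 - p = 6p - 118, gives p* = 37 and q* = 104.
Since 100 > 37, the floor is binding.
At p = 100: qd = 141 - 100 = 41 and qs = 6·100 - 118 = 482.
Quantity traded falls to 41. At q = 41 the demand price is 141 - 41 = 100 and the supply price is (118 + 41)/6 = 26.5.
Deadweight loss = ½ · (100 - 26.5) · (104 - 41) = ½ · 73.5 · 63 = 2315.25.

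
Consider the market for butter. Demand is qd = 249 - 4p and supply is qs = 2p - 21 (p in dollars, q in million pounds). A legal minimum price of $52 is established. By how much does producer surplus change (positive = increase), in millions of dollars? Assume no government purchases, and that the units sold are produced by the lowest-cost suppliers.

Equilibrium: 249 - 4p = 2p - 21, so 270 = 6p and p* = 45, q* = 69.
The floor of 52 is above the equilibrium price 45, so it binds.
At p = 52: qd = 249 - 4·52 = 41 and qs = 2·52 - 21 = 83.
Producer surplus without the control is ½ · (45 - 10.5) · 69 = 1190.25.
With the floor, 41 units are sold at 52. The supply price at q = 41 is 31, so PS = ½ · [(52 - 10.5) + (52 - 31)] · 41 = 1281.25.
Change in producer surplus = 1281.25 - 1190.25 = 91.

91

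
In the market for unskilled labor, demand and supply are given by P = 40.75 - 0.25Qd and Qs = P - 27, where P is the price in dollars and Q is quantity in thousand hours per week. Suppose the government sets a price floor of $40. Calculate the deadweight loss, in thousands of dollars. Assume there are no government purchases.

Rearranging demand gives Qd = 163 - 4P. Setting quantity demanded equal to quantity supplied, 163 - 4P = P - 27, gives P* = 38 and Q* = 11.
The floor of 40 is above the equilibrium price 38, so it binds.
At P = 40: Qd = 163 - 4·40 = 3 and Qs = 40 - 27 = 13.
Quantity traded falls to 3. At Q = 3 the demand price is (163 - 3)/4 = 40 and the supply price is 27 + 3 = 30.
Deadweight loss = ½ · (40 - 30) · (11 - 3) = ½ · 10 · 8 = 40.

40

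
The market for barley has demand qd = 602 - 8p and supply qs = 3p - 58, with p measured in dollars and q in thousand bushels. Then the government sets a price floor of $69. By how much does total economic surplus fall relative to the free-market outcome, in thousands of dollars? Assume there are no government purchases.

1188

Without the control the market clears where 602 - 8p = 3p - 58, i.e. p* = 60 and q* = 122.
Because the floor (69) lies above the market-clearing price, it is binding.
At p = 69: qd = 602 - 8·69 = 50 and qs = 3·69 - 58 = 149.
Quantity traded falls to 50. At q = 50 the demand price is (602 - 50)/8 = 69 and the supply price is (58 + 50)/3 = 36.
Deadweight loss = ½ · (69 - 36) · (122 - 50) = ½ · 33 · 72 = 1188.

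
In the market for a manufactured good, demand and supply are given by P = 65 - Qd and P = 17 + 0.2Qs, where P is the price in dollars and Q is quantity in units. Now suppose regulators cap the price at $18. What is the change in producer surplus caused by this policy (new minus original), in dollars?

Rearranging demand gives Qd = 65 - P; rearranging supply gives Qs = 5P - 85. In a free market, 65 - P = 5P - 85 gives the equilibrium P* = 25, Q* = 40.
Because the ceiling (18) lies below the market-clearing price, it is binding.
At P = 18: Qd = 65 - 18 = 47 and Qs = 5·18 - 85 = 5.
Producer surplus without the control is ½ · (25 - 17) · 40 = 160.
With the ceiling, producers sell 5 units at 18, so PS = ½ · (18 - 17) · 5 = 2.5.
Change in producer surplus = 2.5 - 160 = -157.5.

-157.5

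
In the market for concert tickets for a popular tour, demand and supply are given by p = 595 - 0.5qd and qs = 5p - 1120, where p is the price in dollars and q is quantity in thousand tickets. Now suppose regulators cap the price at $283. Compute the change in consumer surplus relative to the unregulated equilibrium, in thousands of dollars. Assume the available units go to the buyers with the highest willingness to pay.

58.75

Rearranging demand gives qd = 1190 - 2p. In a free market, 1190 - 2p = 5p - 1120 gives the equilibrium p* = 330, q* = 530.
The ceiling of 283 is below the equilibrium price 330, so it binds.
At p = 283: qd = 1190 - 2·283 = 624 and qs = 5·283 - 1120 = 295.
Consumer surplus without the control is ½ · (595 - 330) · 530 = 70225.
With the ceiling, 295 units are sold at 283 (assume they go to the highest-value buyers). The demand price at q = 295 is 447.5, so CS = ½ · [(595 - 283) + (447.5 - 283)] · 295 = 70283.75.
Change in consumer surplus = 70283.75 - 70225 = 58.75.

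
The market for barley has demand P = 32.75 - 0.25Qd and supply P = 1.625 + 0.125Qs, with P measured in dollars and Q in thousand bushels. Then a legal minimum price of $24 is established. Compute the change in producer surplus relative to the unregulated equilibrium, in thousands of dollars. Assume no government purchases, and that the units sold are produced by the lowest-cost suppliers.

Rearranging demand gives Qd = 131 - 4P; rearranging supply gives Qs = 8P - 13. Setting quantity demanded equal to quantity supplied, 131 - 4P = 8P - 13, gives P* = 12 and Q* = 83.
The floor of 24 is above the equilibrium price 12, so it binds.
At P = 24: Qd = 131 - 4·24 = 35 and Qs = 8·24 - 13 = 179.
Producer surplus without the control is ½ · (12 - 1.625) · 83 = 430.5625.
With the floor, 35 units are sold at 24. The supply price at Q = 35 is 6, so PS = ½ · [(24 - 1.625) + (24 - 6)] · 35 = 706.5625.
Change in producer surplus = 706.5625 - 430.5625 = 276.

276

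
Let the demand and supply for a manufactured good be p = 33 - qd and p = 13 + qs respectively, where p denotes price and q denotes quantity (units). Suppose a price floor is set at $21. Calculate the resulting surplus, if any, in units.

Rearranging demand gives qd = 33 - p; rearranging supply gives qs = p - 13. Without the control the market clears where 33 - p = p - 13, i.e. p* = 23 and q* = 10.
The floor of 21 is below the equilibrium price 23, so it is not binding; the market clears at p* = 23, q* = 10.
Since the control does not bind, there is no surplus.

0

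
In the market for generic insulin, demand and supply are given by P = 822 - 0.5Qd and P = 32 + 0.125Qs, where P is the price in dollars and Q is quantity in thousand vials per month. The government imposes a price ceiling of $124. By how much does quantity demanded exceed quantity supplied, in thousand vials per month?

Rearranging demand gives Qd = 1644 - 2P; rearranging supply gives Qs = 8P - 256. Without the control the market clears where 1644 - 2P = 8P - 256, i.e. P* = 190 and Q* = 1264.
The ceiling of 124 is below the equilibrium price 190, so it binds.
At P = 124: Qd = 1644 - 2·124 = 1396 and Qs = 8·124 - 256 = 736.
Shortage = Qd - Qs = 1396 - 736 = 660.

660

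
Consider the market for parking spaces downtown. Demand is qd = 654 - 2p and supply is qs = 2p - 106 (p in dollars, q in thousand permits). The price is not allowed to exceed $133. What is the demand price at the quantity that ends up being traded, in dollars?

Setting quantity demanded equal to quantity supplied, 654 - 2p = 2p - 106, gives p* = 190 and q* = 274.
Since 133 < 190, the ceiling is binding.
At p = 133: qd = 654 - 2·133 = 388 and qs = 2·133 - 106 = 160.
Only 160 units reach the market. On the demand curve, the marginal buyer's willingness to pay at q = 160 is (654 - 160)/2 = 247.

247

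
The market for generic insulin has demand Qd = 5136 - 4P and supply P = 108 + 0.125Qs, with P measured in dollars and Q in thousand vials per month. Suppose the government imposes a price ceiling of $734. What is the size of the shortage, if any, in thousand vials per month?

0

Rearranging supply gives Qs = 8P - 864. Equilibrium: 5136 - 4P = 8P - 864, so 6000 = 12P and P* = 500, Q* = 3136.
The ceiling of 734 is above the equilibrium price 500, so it is not binding; the market clears at P* = 500, Q* = 3136.
Since the control does not bind, there is no shortage.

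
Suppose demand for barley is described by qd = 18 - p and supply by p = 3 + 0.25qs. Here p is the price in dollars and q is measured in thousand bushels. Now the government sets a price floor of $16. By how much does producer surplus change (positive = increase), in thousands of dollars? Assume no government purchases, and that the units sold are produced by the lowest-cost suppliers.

7.5

Rearranging supply gives qs = 4p - 12. Without the control the market clears where 18 - p = 4p - 12, i.e. p* = 6 and q* = 12.
Since 16 > 6, the floor is binding.
At p = 16: qd = 18 - 16 = 2 and qs = 4·16 - 12 = 52.
Producer surplus without the control is ½ · (6 - 3) · 12 = 18.
With the floor, 2 units are sold at 16. The supply price at q = 2 is 3.5, so PS = ½ · [(16 - 3) + (16 - 3.5)] · 2 = 25.5.
Change in producer surplus = 25.5 - 18 = 7.5.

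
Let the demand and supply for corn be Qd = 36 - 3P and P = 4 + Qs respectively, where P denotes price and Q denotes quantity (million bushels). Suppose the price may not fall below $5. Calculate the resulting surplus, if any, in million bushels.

Rearranging supply gives Qs = P - 4. Without the control the market clears where 36 - 3P = P - 4, i.e. P* = 10 and Q* = 6.
Since 5 is below P* = 10, the floor does not bind and the free-market outcome prevails.
Since the control does not bind, there is no surplus.

0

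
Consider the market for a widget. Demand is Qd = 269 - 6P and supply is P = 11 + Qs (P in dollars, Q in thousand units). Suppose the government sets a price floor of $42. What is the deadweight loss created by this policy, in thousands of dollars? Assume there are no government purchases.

84

Rearranging supply gives Qs = P - 11. Equilibrium: 269 - 6P = P - 11, so 280 = 7P and P* = 40, Q* = 29.
The floor of 42 is above the equilibrium price 40, so it binds.
At P = 42: Qd = 269 - 6·42 = 17 and Qs = 42 - 11 = 31.
Quantity traded falls to 17. At Q = 17 the demand price is (269 - 17)/6 = 42 and the supply price is 11 + 17 = 28.
Deadweight loss = ½ · (42 - 28) · (29 - 17) = ½ · 14 · 12 = 84.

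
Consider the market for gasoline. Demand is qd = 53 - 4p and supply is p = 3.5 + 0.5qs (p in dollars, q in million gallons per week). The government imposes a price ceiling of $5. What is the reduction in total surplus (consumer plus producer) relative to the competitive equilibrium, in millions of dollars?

37.5

Rearranging supply gives qs = 2p - 7. In a free market, 53 - 4p = 2p - 7 gives the equilibrium p* = 10, q* = 13.
Since 5 < 10, the ceiling is binding.
At p = 5: qd = 53 - 4·5 = 33 and qs = 2·5 - 7 = 3.
Quantity traded falls to 3. At q = 3 the demand price is (53 - 3)/4 = 12.5 and the supply price is (7 + 3)/2 = 5.
Deadweight loss = ½ · (12.5 - 5) · (13 - 3) = ½ · 7.5 · 10 = 37.5.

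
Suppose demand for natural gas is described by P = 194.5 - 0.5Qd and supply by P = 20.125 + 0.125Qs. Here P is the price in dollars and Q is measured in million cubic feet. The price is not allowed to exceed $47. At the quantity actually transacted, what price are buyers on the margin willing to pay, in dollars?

Rearranging demand gives Qd = 389 - 2P; rearranging supply gives Qs = 8P - 161. In a free market, 389 - 2P = 8P - 161 gives the equilibrium P* = 55, Q* = 279.
The ceiling of 47 is below the equilibrium price 55, so it binds.
At P = 47: Qd = 389 - 2·47 = 295 and Qs = 8·47 - 161 = 215.
Only 215 units reach the market. On the demand curve, the marginal buyer's willingness to pay at Q = 215 is (389 - 215)/2 = 87.

87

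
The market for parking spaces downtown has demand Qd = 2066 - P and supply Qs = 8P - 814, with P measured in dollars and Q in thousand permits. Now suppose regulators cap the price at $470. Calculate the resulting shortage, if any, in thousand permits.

0

Without the control the market clears where 2066 - P = 8P - 814, i.e. P* = 320 and Q* = 1746.
The ceiling of 470 is above the equilibrium price 320, so it is not binding; the market clears at P* = 320, Q* = 1746.
Since the control does not bind, there is no shortage.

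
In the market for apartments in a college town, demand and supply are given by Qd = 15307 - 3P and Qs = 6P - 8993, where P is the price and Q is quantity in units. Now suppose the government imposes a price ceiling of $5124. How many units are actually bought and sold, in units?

Without the control the market clears where 15307 - 3P = 6P - 8993, i.e. P* = 2700 and Q* = 7207.
Since 5124 is above P* = 2700, the ceiling does not bind and the free-market outcome prevails.

7207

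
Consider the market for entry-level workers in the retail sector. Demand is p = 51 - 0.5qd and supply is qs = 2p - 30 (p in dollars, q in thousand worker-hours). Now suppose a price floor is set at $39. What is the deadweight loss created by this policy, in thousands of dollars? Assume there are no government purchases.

Rearranging demand gives qd = 102 - 2p. Without the control the market clears where 102 - 2p = 2p - 30, i.e. p* = 33 and q* = 36.
Because the floor (39) lies above the market-clearing price, it is binding.
At p = 39: qd = 102 - 2·39 = 24 and qs = 2·39 - 30 = 48.
Quantity traded falls to 24. At q = 24 the demand price is (102 - 24)/2 = 39 and the supply price is (30 + 24)/2 = 27.
Deadweight loss = ½ · (39 - 27) · (36 - 24) = ½ · 12 · 12 = 72.

72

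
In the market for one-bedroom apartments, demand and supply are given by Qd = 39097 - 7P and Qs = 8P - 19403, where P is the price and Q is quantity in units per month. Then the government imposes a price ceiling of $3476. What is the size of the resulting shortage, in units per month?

6360

Setting quantity demanded equal to quantity supplied, 39097 - 7P = 8P - 19403, gives P* = 3900 and Q* = 11797.
Since 3476 < 3900, the ceiling is binding.
At P = 3476: Qd = 39097 - 7·3476 = 14765 and Qs = 8·3476 - 19403 = 8405.
Shortage = Qd - Qs = 14765 - 8405 = 6360.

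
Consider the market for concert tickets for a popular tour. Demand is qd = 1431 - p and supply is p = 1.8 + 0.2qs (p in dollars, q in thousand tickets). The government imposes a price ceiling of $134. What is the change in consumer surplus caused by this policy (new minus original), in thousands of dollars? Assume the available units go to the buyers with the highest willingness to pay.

Rearranging supply gives qs = 5p - 9. Equilibrium: 1431 - p = 5p - 9, so 1440 = 6p and p* = 240, q* = 1191.
The ceiling of 134 is below the equilibrium price 240, so it binds.
At p = 134: qd = 1431 - 134 = 1297 and qs = 5·134 - 9 = 661.
Consumer surplus without the control is ½ · (1431 - 240) · 1191 = 709240.5.
With the ceiling, 661 units are sold at 134 (assume they go to the highest-value buyers). The demand price at q = 661 is 770, so CS = ½ · [(1431 - 134) + (770 - 134)] · 661 = 638856.5.
Change in consumer surplus = 638856.5 - 709240.5 = -70384.

-70384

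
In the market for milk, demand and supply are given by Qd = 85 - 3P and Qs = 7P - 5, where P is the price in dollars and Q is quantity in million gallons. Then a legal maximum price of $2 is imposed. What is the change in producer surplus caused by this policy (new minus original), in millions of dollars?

-234.5

Equilibrium: 85 - 3P = 7P - 5, so 90 = 10P and P* = 9, Q* = 58.
The ceiling of 2 is below the equilibrium price 9, so it binds.
At P = 2: Qd = 85 - 3·2 = 79 and Qs = 7·2 - 5 = 9.
Producer surplus without the control is ½ · (9 - 5/7) · 58 = 1682/7.
With the ceiling, producers sell 9 units at 2, so PS = ½ · (2 - 5/7) · 9 = 81/14.
Change in producer surplus = 81/14 - 1682/7 = -234.5.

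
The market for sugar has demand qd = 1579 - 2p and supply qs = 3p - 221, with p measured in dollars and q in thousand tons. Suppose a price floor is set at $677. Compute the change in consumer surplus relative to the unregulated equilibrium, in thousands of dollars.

Setting quantity demanded equal to quantity supplied, 1579 - 2p = 3p - 221, gives p* = 360 and q* = 859.
The floor of 677 is above the equilibrium price 360, so it binds.
At p = 677: qd = 1579 - 2·677 = 225 and qs = 3·677 - 221 = 1810.
Consumer surplus without the control is ½ · (789.5 - 360) · 859 = 184470.25.
With the floor, consumers buy 225 units at 677, so CS = ½ · (789.5 - 677) · 225 = 12656.25.
Change in consumer surplus = 12656.25 - 184470.25 = -171814.

-171814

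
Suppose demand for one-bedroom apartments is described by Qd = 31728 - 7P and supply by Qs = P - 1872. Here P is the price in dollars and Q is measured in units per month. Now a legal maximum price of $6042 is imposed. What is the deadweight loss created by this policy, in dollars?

0

Equilibrium: 31728 - 7P = P - 1872, so 33600 = 8P and P* = 4200, Q* = 2328.
Since 6042 is above P* = 4200, the ceiling does not bind and the free-market outcome prevails.
Since the control does not bind, no trades are prevented and deadweight loss is zero.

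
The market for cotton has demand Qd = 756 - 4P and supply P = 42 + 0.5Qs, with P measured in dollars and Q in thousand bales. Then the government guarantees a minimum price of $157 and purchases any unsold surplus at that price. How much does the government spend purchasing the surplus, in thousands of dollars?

16014

Rearranging supply gives Qs = 2P - 84. In a free market, 756 - 4P = 2P - 84 gives the equilibrium P* = 140, Q* = 196.
The floor of 157 is above the equilibrium price 140, so it binds.
At P = 157: Qd = 756 - 4·157 = 128 and Qs = 2·157 - 84 = 230.
Surplus = Qs - Qd = 102.
Government expenditure = surplus × support price = 102 × 157 = 16014.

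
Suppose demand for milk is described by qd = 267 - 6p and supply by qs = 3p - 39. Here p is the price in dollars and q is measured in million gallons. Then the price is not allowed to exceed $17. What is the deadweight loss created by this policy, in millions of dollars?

650.25

Without the control the market clears where 267 - 6p = 3p - 39, i.e. p* = 34 and q* = 63.
Since 17 < 34, the ceiling is binding.
At p = 17: qd = 267 - 6·17 = 165 and qs = 3·17 - 39 = 12.
Quantity traded falls to 12. At q = 12 the demand price is (267 - 12)/6 = 42.5 and the supply price is (39 + 12)/3 = 17.
Deadweight loss = ½ · (42.5 - 17) · (63 - 12) = ½ · 25.5 · 51 = 650.25.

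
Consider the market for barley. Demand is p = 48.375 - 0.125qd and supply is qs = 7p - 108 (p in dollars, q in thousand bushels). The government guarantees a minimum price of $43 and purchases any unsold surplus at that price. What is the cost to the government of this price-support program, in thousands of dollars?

6450

Rearranging demand gives qd = 387 - 8p. Without the control the market clears where 387 - 8p = 7p - 108, i.e. p* = 33 and q* = 123.
Because the floor (43) lies above the market-clearing price, it is binding.
At p = 43: qd = 387 - 8·43 = 43 and qs = 7·43 - 108 = 193.
Surplus = qs - qd = 150.
Government expenditure = surplus × support price = 150 × 43 = 6450.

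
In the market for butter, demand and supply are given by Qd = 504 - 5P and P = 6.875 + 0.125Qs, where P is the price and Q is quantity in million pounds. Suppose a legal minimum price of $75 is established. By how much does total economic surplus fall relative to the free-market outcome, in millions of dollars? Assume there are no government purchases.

Rearranging supply gives Qs = 8P - 55. In a free market, 504 - 5P = 8P - 55 gives the equilibrium P* = 43, Q* = 289.
The floor of 75 is above the equilibrium price 43, so it binds.
At P = 75: Qd = 504 - 5·75 = 129 and Qs = 8·75 - 55 = 545.
Quantity traded falls to 129. At Q = 129 the demand price is (504 - 129)/5 = 75 and the supply price is (55 + 129)/8 = 23.
Deadweight loss = ½ · (75 - 23) · (289 - 129) = ½ · 52 · 160 = 4160.

4160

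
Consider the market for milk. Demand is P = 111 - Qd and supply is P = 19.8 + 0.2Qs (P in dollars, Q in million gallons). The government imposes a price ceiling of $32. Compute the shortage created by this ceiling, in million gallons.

18

Rearranging demand gives Qd = 111 - P; rearranging supply gives Qs = 5P - 99. Equilibrium: 111 - P = 5P - 99, so 210 = 6P and P* = 35, Q* = 76.
The ceiling of 32 is below the equilibrium price 35, so it binds.
At P = 32: Qd = 111 - 32 = 79 and Qs = 5·32 - 99 = 61.
Shortage = Qd - Qs = 79 - 61 = 18.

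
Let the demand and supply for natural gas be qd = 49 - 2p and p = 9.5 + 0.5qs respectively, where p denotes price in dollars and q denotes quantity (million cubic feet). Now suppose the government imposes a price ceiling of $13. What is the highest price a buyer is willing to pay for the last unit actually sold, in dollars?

Rearranging supply gives qs = 2p - 19. In a free market, 49 - 2p = 2p - 19 gives the equilibrium p* = 17, q* = 15.
Since 13 < 17, the ceiling is binding.
At p = 13: qd = 49 - 2·13 = 23 and qs = 2·13 - 19 = 7.
Only 7 units reach the market. On the demand curve, the marginal buyer's willingness to pay at q = 7 is (49 - 7)/2 = 21.

21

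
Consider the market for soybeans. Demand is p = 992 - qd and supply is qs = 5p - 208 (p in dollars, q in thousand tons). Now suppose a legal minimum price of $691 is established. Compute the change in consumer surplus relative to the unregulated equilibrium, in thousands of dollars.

-268331.5

Rearranging demand gives qd = 992 - p. Equilibrium: 992 - p = 5p - 208, so 1200 = 6p and p* = 200, q* = 792.
The floor of 691 is above the equilibrium price 200, so it binds.
At p = 691: qd = 992 - 691 = 301 and qs = 5·691 - 208 = 3247.
Consumer surplus without the control is ½ · (992 - 200) · 792 = 313632.
With the floor, consumers buy 301 units at 691, so CS = ½ · (992 - 691) · 301 = 45300.5.
Change in consumer surplus = 45300.5 - 313632 = -268331.5.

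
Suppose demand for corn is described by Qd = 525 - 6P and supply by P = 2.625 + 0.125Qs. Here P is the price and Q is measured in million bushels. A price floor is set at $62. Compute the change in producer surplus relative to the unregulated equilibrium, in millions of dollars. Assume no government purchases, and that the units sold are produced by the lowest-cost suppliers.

Rearranging supply gives Qs = 8P - 21. Without the control the market clears where 525 - 6P = 8P - 21, i.e. P* = 39 and Q* = 291.
The floor of 62 is above the equilibrium price 39, so it binds.
At P = 62: Qd = 525 - 6·62 = 153 and Qs = 8·62 - 21 = 475.
Producer surplus without the control is ½ · (39 - 2.625) · 291 = 5292.5625.
With the floor, 153 units are sold at 62. The supply price at Q = 153 is 21.75, so PS = ½ · [(62 - 2.625) + (62 - 21.75)] · 153 = 7621.3125.
Change in producer surplus = 7621.3125 - 5292.5625 = 2328.75.

2328.75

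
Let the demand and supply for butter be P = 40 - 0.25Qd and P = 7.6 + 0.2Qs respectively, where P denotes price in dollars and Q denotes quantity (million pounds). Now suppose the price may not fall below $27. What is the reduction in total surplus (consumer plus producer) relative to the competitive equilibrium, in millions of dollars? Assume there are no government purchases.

90

Rearranging demand gives Qd = 160 - 4P; rearranging supply gives Qs = 5P - 38. Without the control the market clears where 160 - 4P = 5P - 38, i.e. P* = 22 and Q* = 72.
The floor of 27 is above the equilibrium price 22, so it binds.
At P = 27: Qd = 160 - 4·27 = 52 and Qs = 5·27 - 38 = 97.
Quantity traded falls to 52. At Q = 52 the demand price is (160 - 52)/4 = 27 and the supply price is (38 + 52)/5 = 18.
Deadweight loss = ½ · (27 - 18) · (72 - 52) = ½ · 9 · 20 = 90.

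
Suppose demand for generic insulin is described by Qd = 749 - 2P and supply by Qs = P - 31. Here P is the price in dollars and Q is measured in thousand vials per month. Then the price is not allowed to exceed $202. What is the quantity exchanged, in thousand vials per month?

Setting quantity demanded equal to quantity supplied, 749 - 2P = P - 31, gives P* = 260 and Q* = 229.
Since 202 < 260, the ceiling is binding.
At P = 202: Qd = 749 - 2·202 = 345 and Qs = 202 - 31 = 171.
The quantity actually transacted is the short side, supply: 171.

171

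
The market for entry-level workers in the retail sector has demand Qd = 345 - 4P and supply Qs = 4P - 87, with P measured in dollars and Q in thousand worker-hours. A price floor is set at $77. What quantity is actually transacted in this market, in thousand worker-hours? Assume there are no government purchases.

Setting quantity demanded equal to quantity supplied, 345 - 4P = 4P - 87, gives P* = 54 and Q* = 129.
Since 77 > 54, the floor is binding.
At P = 77: Qd = 345 - 4·77 = 37 and Qs = 4·77 - 87 = 221.
The quantity actually transacted is the short side, demand: 37.

37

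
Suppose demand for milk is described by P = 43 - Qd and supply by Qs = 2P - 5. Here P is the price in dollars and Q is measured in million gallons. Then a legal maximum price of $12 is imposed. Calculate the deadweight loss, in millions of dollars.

48

Rearranging demand gives Qd = 43 - P. In a free market, 43 - P = 2P - 5 gives the equilibrium P* = 16, Q* = 27.
Because the ceiling (12) lies below the market-clearing price, it is binding.
At P = 12: Qd = 43 - 12 = 31 and Qs = 2·12 - 5 = 19.
Quantity traded falls to 19. At Q = 19 the demand price is 43 - 19 = 24 and the supply price is (5 + 19)/2 = 12.
Deadweight loss = ½ · (24 - 12) · (27 - 19) = ½ · 12 · 8 = 48.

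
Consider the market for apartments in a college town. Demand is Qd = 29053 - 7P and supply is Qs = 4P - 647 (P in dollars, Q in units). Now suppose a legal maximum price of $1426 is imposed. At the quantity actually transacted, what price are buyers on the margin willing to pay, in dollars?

3428

Setting quantity demanded equal to quantity supplied, 29053 - 7P = 4P - 647, gives P* = 2700 and Q* = 10153.
The ceiling of 1426 is below the equilibrium price 2700, so it binds.
At P = 1426: Qd = 29053 - 7·1426 = 19071 and Qs = 4·1426 - 647 = 5057.
Only 5057 units reach the market. On the demand curve, the marginal buyer's willingness to pay at Q = 5057 is (29053 - 5057)/7 = 3428.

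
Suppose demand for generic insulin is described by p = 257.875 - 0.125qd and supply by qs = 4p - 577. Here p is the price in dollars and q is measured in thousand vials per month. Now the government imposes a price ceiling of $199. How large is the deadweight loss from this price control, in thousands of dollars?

1323

Rearranging demand gives qd = 2063 - 8p. Equilibrium: 2063 - 8p = 4p - 577, so 2640 = 12p and p* = 220, q* = 303.
Since 199 < 220, the ceiling is binding.
At p = 199: qd = 2063 - 8·199 = 471 and qs = 4·199 - 577 = 219.
Quantity traded falls to 219. At q = 219 the demand price is (2063 - 219)/8 = 230.5 and the supply price is (577 + 219)/4 = 199.
Deadweight loss = ½ · (230.5 - 199) · (303 - 219) = ½ · 31.5 · 84 = 1323.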